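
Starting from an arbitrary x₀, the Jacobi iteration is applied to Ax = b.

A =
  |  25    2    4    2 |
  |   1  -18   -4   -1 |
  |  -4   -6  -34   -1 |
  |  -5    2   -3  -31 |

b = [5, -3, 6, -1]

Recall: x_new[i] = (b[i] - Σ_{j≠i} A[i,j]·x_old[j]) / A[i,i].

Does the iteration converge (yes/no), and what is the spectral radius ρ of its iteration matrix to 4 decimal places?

yes, ρ = 0.2761

Let D = diag(25, -18, -34, -31); L, U the strict triangles.
T_J = -D⁻¹(L+U): T[1,3] = -(-1)/(-18) = -0.0556; T[1,1] = 0.
  T[0,:] = [+0.0000, -0.0800, -0.1600, -0.0800]
  T[1,:] = [+0.0556, +0.0000, -0.2222, -0.0556]
  T[2,:] = [-0.1176, -0.1765, +0.0000, -0.0294]
  T[3,:] = [-0.1613, +0.0645, -0.0968, +0.0000]
|eigenvalues of T|: 0.2761, 0.2052, 0.1086, 0.0377.
ρ = 0.2761; 0.2761 < 1: convergent.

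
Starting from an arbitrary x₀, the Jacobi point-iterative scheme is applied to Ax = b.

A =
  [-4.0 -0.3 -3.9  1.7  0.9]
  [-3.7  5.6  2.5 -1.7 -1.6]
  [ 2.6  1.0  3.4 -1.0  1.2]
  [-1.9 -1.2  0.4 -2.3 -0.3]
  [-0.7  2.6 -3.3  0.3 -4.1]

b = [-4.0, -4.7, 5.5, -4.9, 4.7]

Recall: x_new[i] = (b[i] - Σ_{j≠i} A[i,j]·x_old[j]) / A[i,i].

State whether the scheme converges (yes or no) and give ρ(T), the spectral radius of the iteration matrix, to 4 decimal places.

Let D = diag(-4, 5.6, 3.4, -2.3, -4.1); L, U the strict triangles.
T_J = -D⁻¹(L+U): T[4,3] = -(0.3)/(-4.1) = +0.0732; T[4,4] = 0.
  T[0,:] = [+0.0000  -0.0750  -0.9750  +0.4250  +0.2250]
  T[1,:] = [+0.6607  +0.0000  -0.4464  +0.3036  +0.2857]
  T[2,:] = [-0.7647  -0.2941  +0.0000  +0.2941  -0.3529]
  T[3,:] = [-0.8261  -0.5217  +0.1739  +0.0000  -0.1304]
  T[4,:] = [-0.1707  +0.6341  -0.8049  +0.0732  +0.0000]
|roots of det(T-λI)|: 1.2239, 0.7719, 0.6128, 0.6128, 0.0268.
spectral radius ρ = 1.2239; 1.2239 > 1, so it fails to converge.

no, ρ = 1.2239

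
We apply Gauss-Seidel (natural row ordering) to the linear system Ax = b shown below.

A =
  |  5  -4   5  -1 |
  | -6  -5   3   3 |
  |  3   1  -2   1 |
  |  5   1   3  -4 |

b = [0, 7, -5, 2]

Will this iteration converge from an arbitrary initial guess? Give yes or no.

A = D + L + U where D = diag(5, -5, -2, -4).
GS T = -(D+L)⁻¹U: row 0 first, T[0,2] = -(5)/(5) = -1.0000; later rows by forward substitution.
  T[0,:] = [+0.0000 +0.8000 -1.0000 +0.2000]
  T[1,:] = [+0.0000 -0.9600 +1.8000 +0.3600]
  T[2,:] = [+0.0000 +0.7200 -0.6000 +0.9800]
  T[3,:] = [+0.0000 +1.3000 -1.2500 +1.0750]
|roots of det(T-λI)|: 1.4648, 1.1568, 0.1770, 0.0000.
spectral radius ρ = 1.4648; 1.4648 > 1, so it fails to converge.

no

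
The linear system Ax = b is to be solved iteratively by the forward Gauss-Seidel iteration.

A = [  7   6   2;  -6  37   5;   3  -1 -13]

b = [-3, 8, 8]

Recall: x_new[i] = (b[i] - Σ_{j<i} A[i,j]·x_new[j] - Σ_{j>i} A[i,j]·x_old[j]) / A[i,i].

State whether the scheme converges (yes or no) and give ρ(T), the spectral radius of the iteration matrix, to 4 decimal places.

yes, ρ = 0.2848

Let D = diag(7, 37, -13); L, U the strict triangles.
T_GS = -(D+L)⁻¹U: row 0 first, T[0,2] = -(2)/(7) = -0.2857; later rows by forward substitution.
  T[0,:] = [+0.0000 -0.8571 -0.2857]
  T[1,:] = [+0.0000 -0.1390 -0.1815]
  T[2,:] = [+0.0000 -0.1871 -0.0520]
eigenvalue magnitudes: 0.2848, 0.0938, 0.0000.
spectral radius ρ = 0.2848; 0.2848 < 1: convergent.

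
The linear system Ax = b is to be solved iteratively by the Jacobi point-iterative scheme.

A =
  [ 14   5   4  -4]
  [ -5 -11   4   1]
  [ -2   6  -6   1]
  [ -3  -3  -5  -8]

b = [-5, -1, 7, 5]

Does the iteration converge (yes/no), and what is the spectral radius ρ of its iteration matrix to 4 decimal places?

Diagonal D = diag(14, -11, -6, -8); L, U strict lower/upper.
Jacobi T = -D⁻¹(L+U): T[3,0] = -(-3)/(-8) = -0.3750; T[3,3] = 0.
  T[0,:] = [+0.0000, -0.3571, -0.2857, +0.2857]
  T[1,:] = [-0.4545, +0.0000, +0.3636, +0.0909]
  T[2,:] = [-0.3333, +1.0000, +0.0000, +0.1667]
  T[3,:] = [-0.3750, -0.3750, -0.6250, +0.0000]
eigenvalue magnitudes: 0.9065, 0.6324, 0.5221, 0.5221.
ρ = 0.9065; 0.9065 < 1, so it converges for any x₀.

yes, ρ = 0.9065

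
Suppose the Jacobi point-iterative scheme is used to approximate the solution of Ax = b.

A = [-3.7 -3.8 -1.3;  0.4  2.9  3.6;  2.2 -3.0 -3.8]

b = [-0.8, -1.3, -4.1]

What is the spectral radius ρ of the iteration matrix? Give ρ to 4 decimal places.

1.2212

Write A = D+L+U with D = diag(-3.7, 2.9, -3.8).
T_J = -D⁻¹(L+U): T[2,1] = -(-3)/(-3.8) = -0.7895; T[2,2] = 0.
  T[0,:] = [+0.0000, -1.0270, -0.3514]
  T[1,:] = [-0.1379, +0.0000, -1.2414]
  T[2,:] = [+0.5789, -0.7895, +0.0000]
|λ(T)| sorted: 1.2212, 0.7570, 0.7570.
ρ = 1.2212; 1.2212 > 1 ⇒ diverges.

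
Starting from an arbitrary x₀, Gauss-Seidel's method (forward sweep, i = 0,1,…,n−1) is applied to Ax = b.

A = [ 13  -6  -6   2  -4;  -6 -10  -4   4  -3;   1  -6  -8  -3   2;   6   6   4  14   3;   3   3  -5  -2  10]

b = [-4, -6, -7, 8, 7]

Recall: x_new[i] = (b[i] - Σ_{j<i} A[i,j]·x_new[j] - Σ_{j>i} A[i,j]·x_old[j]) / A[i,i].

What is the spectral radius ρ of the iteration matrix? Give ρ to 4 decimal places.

Let D = diag(13, -10, -8, 14, 10); L, U the strict triangles.
T_GS = -(D+L)⁻¹U: row 0 first, T[0,3] = -(2)/(13) = -0.1538; later rows by forward substitution.
  T[0,:] = [+0.0000  +0.4615  +0.4615  -0.1538  +0.3077]
  T[1,:] = [+0.0000  -0.2769  -0.6769  +0.4923  -0.4846]
  T[2,:] = [+0.0000  +0.2654  +0.5654  -0.7635  +0.6519]
  T[3,:] = [+0.0000  -0.1549  -0.0692  +0.0731  -0.3247]
  T[4,:] = [+0.0000  +0.0463  +0.3335  -0.4687  +0.3141]
eigenvalue magnitudes: 0.8770, 0.2435, 0.1444, 0.1444, 0.0000.
ρ = 0.8770; 0.8770 < 1, so it converges for any x₀.

0.8770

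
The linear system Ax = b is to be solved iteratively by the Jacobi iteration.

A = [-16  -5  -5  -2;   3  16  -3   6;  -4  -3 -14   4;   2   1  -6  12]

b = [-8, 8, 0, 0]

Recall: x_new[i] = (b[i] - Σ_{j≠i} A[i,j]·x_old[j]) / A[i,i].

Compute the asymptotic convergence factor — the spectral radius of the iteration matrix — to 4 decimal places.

Split A = D + L + U, D = diag(-16, 16, -14, 12).
Jacobi T = -D⁻¹(L+U): T[1,3] = -(6)/(16) = -0.3750; T[1,1] = 0.
  T[0,:] = [+0.0000 -0.3125 -0.3125 -0.1250]
  T[1,:] = [-0.1875 +0.0000 +0.1875 -0.3750]
  T[2,:] = [-0.2857 -0.2143 +0.0000 +0.2857]
  T[3,:] = [-0.1667 -0.0833 +0.5000 +0.0000]
|roots of det(T-λI)|: 0.5621, 0.4387, 0.4387, 0.2270.
ρ = 0.5621; 0.5621 < 1: convergent.

0.5621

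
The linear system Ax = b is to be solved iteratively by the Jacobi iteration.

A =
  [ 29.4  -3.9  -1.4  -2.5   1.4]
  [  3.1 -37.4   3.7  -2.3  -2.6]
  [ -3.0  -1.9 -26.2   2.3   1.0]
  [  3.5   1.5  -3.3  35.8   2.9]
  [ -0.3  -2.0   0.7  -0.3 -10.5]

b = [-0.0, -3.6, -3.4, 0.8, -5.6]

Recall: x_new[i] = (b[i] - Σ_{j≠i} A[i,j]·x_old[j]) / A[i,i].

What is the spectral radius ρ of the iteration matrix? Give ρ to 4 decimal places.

0.1993

Diagonal D = diag(29.4, -37.4, -26.2, 35.8, -10.5); L, U strict lower/upper.
Jacobi T = -D⁻¹(L+U): T[0,4] = -(1.4)/(29.4) = -0.0476; T[0,0] = 0.
  T[0,:] = [+0.0000  +0.1327  +0.0476  +0.0850  -0.0476]
  T[1,:] = [+0.0829  +0.0000  +0.0989  -0.0615  -0.0695]
  T[2,:] = [-0.1145  -0.0725  +0.0000  +0.0878  +0.0382]
  T[3,:] = [-0.0978  -0.0419  +0.0922  +0.0000  -0.0810]
  T[4,:] = [-0.0286  -0.1905  +0.0667  -0.0286  +0.0000]
moduli |λ_i(T)| = 0.1993, 0.1038, 0.1038, 0.0398, 0.0398.
ρ(T) = max|λ| = 0.1993; 0.1993 < 1, so it converges for any x₀.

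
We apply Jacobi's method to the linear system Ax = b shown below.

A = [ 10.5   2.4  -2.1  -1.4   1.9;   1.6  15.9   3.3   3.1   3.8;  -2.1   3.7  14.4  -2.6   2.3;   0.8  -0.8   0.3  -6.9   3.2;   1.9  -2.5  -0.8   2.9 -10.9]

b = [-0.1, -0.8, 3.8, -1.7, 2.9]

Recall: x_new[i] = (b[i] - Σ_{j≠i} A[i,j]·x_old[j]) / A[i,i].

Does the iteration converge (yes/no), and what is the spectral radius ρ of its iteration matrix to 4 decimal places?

Let D = diag(10.5, 15.9, 14.4, -6.9, -10.9); L, U the strict triangles.
T_J = -D⁻¹(L+U): T[3,1] = -(-0.8)/(-6.9) = -0.1159; T[3,3] = 0.
  T[0,:] = [+0.0000 -0.2286 +0.2000 +0.1333 -0.1810]
  T[1,:] = [-0.1006 +0.0000 -0.2075 -0.1950 -0.2390]
  T[2,:] = [+0.1458 -0.2569 +0.0000 +0.1806 -0.1597]
  T[3,:] = [+0.1159 -0.1159 +0.0435 +0.0000 +0.4638]
  T[4,:] = [+0.1743 -0.2294 -0.0734 +0.2661 +0.0000]
moduli |λ_i(T)| = 0.6054, 0.4309, 0.1891, 0.1329, 0.1184.
spectral radius ρ = 0.6054; 0.6054 < 1 ⇒ converges.

yes, ρ = 0.6054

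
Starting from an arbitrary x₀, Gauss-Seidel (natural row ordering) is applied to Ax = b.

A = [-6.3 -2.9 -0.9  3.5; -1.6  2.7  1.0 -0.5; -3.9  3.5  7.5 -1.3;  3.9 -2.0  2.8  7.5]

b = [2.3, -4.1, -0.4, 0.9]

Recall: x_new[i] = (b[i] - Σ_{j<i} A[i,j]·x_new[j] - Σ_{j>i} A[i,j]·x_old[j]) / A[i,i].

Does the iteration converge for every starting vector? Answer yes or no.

Write A = D+L+U with D = diag(-6.3, 2.7, 7.5, 7.5).
T_GS = -(D+L)⁻¹U: row 0 first, T[0,1] = -(-2.9)/(-6.3) = -0.4603; later rows by forward substitution.
  T[0,:] = [+0.0000, -0.4603, -0.1429, +0.5556]
  T[1,:] = [+0.0000, -0.2728, -0.4550, +0.5144]
  T[2,:] = [+0.0000, -0.1121, +0.1381, +0.2222]
  T[3,:] = [+0.0000, +0.2085, -0.0986, -0.2347]
eigenvalue magnitudes: 0.6328, 0.1558, 0.1558, 0.0000.
ρ(T) = max|λ| = 0.6328; 0.6328 < 1: convergent.

yes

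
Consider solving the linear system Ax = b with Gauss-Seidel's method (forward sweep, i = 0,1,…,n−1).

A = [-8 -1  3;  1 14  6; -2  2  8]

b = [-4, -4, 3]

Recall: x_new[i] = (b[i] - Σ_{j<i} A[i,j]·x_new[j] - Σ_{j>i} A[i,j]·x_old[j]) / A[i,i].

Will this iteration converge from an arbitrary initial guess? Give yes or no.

yes

Diagonal D = diag(-8, 14, 8); L, U strict lower/upper.
T_GS = -(D+L)⁻¹U: row 0 first, T[0,2] = -(3)/(-8) = +0.3750; later rows by forward substitution.
  T[0,:] = [+0.0000 -0.1250 +0.3750]
  T[1,:] = [+0.0000 +0.0089 -0.4554]
  T[2,:] = [+0.0000 -0.0335 +0.2076]
|λ(T)| sorted: 0.2667, 0.0502, 0.0000.
ρ = 0.2667; 0.2667 < 1: convergent.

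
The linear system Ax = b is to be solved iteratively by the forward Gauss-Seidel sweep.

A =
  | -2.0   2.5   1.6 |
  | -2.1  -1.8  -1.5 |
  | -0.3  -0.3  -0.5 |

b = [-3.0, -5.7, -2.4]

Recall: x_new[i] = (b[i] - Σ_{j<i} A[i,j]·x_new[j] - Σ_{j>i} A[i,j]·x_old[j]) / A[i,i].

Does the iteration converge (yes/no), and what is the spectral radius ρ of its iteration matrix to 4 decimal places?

Write A = D+L+U with D = diag(-2, -1.8, -0.5).
GS T = -(D+L)⁻¹U: row 0 first, T[0,1] = -(2.5)/(-2) = +1.2500; later rows by forward substitution.
  T[0,:] = [+0.0000, +1.2500, +0.8000]
  T[1,:] = [+0.0000, -1.4583, -1.7667]
  T[2,:] = [+0.0000, +0.1250, +0.5800]
|roots of det(T-λI)|: 1.3435, 0.4652, 0.0000.
ρ(T) = max|λ| = 1.3435; 1.3435 > 1: divergent.

no, ρ = 1.3435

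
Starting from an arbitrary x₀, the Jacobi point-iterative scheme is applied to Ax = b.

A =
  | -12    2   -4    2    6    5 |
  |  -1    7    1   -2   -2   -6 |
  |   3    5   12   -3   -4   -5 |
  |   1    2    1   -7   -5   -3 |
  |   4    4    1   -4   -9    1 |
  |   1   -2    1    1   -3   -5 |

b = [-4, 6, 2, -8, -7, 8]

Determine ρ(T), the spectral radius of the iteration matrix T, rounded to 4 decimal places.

Let D = diag(-12, 7, 12, -7, -9, -5); L, U the strict triangles.
T_J = -D⁻¹(L+U): T[2,4] = -(-4)/(12) = +0.3333; T[2,2] = 0.
  T[0,:] = [+0.0000  +0.1667  -0.3333  +0.1667  +0.5000  +0.4167]
  T[1,:] = [+0.1429  +0.0000  -0.1429  +0.2857  +0.2857  +0.8571]
  T[2,:] = [-0.2500  -0.4167  +0.0000  +0.2500  +0.3333  +0.4167]
  T[3,:] = [+0.1429  +0.2857  +0.1429  +0.0000  -0.7143  -0.4286]
  T[4,:] = [+0.4444  +0.4444  +0.1111  -0.4444  +0.0000  +0.1111]
  T[5,:] = [+0.2000  -0.4000  +0.2000  +0.2000  -0.6000  +0.0000]
eigenvalue magnitudes: 1.2526, 0.6027, 0.6027, 0.3467, 0.3467, 0.0173.
ρ(T) = max|λ| = 1.2526; 1.2526 > 1 ⇒ diverges.

1.2526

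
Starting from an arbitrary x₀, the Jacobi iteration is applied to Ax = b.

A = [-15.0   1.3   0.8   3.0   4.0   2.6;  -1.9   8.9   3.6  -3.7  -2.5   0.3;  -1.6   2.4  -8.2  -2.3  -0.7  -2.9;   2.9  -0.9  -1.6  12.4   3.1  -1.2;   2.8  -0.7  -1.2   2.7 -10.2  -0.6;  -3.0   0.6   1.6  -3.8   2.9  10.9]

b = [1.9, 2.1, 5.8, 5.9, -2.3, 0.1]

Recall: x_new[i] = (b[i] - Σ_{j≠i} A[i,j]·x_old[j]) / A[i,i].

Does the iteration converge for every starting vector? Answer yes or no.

yes

Diagonal D = diag(-15, 8.9, -8.2, 12.4, -10.2, 10.9); L, U strict lower/upper.
Jacobi T = -D⁻¹(L+U): T[1,0] = -(-1.9)/(8.9) = +0.2135; T[1,1] = 0.
  T[0,:] = [+0.0000  +0.0867  +0.0533  +0.2000  +0.2667  +0.1733]
  T[1,:] = [+0.2135  +0.0000  -0.4045  +0.4157  +0.2809  -0.0337]
  T[2,:] = [-0.1951  +0.2927  +0.0000  -0.2805  -0.0854  -0.3537]
  T[3,:] = [-0.2339  +0.0726  +0.1290  +0.0000  -0.2500  +0.0968]
  T[4,:] = [+0.2745  -0.0686  -0.1176  +0.2647  +0.0000  -0.0588]
  T[5,:] = [+0.2752  -0.0550  -0.1468  +0.3486  -0.2661  +0.0000]
|eigenvalues of T|: 0.5144, 0.3637, 0.3637, 0.3054, 0.3054, 0.0710.
ρ = 0.5144; 0.5144 < 1: convergent.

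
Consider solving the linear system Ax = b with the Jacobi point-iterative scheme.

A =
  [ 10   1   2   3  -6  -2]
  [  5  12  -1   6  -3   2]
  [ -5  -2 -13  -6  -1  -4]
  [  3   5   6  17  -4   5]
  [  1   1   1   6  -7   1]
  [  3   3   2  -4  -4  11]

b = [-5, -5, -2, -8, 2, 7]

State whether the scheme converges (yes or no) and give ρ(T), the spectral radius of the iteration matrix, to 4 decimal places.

no, ρ = 1.2071

Diagonal D = diag(10, 12, -13, 17, -7, 11); L, U strict lower/upper.
Jacobi: T = -D⁻¹(L+U), T[2,4] = -(-1)/(-13) = -0.0769; T[2,2] = 0.
  T[0,:] = [+0.0000, -0.1000, -0.2000, -0.3000, +0.6000, +0.2000]
  T[1,:] = [-0.4167, +0.0000, +0.0833, -0.5000, +0.2500, -0.1667]
  T[2,:] = [-0.3846, -0.1538, +0.0000, -0.4615, -0.0769, -0.3077]
  T[3,:] = [-0.1765, -0.2941, -0.3529, +0.0000, +0.2353, -0.2941]
  T[4,:] = [+0.1429, +0.1429, +0.1429, +0.8571, +0.0000, +0.1429]
  T[5,:] = [-0.2727, -0.2727, -0.1818, +0.3636, +0.3636, +0.0000]
|λ(T)| sorted: 1.2071, 0.7242, 0.5247, 0.5247, 0.1780, 0.0177.
ρ(T) = max|λ| = 1.2071; 1.2071 > 1 ⇒ diverges.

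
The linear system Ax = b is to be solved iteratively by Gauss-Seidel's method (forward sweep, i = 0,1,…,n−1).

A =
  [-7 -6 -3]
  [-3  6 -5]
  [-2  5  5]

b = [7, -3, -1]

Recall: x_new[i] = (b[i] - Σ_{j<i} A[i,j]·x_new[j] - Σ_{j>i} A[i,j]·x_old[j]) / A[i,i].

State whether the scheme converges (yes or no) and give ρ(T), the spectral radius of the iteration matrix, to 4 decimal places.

yes, ρ = 0.9024

A = D + L + U where D = diag(-7, 6, 5).
Gauss-Seidel: T = -(D+L)⁻¹U, row 0 first, T[0,2] = -(-3)/(-7) = -0.4286; later rows by forward substitution.
  T[0,:] = [+0.0000, -0.8571, -0.4286]
  T[1,:] = [+0.0000, -0.4286, +0.6190]
  T[2,:] = [+0.0000, +0.0857, -0.7905]
|eigenvalues of T|: 0.9024, 0.3166, 0.0000.
spectral radius ρ = 0.9024; 0.9024 < 1, so it converges for any x₀.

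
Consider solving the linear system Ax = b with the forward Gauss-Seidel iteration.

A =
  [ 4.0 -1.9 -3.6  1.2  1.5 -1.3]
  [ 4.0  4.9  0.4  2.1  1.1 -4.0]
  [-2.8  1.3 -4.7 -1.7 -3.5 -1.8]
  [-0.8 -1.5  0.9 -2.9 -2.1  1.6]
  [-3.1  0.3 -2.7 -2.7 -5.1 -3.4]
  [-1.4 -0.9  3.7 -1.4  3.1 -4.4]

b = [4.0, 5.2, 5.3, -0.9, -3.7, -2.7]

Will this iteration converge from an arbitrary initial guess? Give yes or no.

Write A = D+L+U with D = diag(4, 4.9, -4.7, -2.9, -5.1, -4.4).
T_GS = -(D+L)⁻¹U: row 0 first, T[0,1] = -(-1.9)/(4) = +0.4750; later rows by forward substitution.
  T[0,:] = [+0.0000  +0.4750  +0.9000  -0.3000  -0.3750  +0.3250]
  T[1,:] = [+0.0000  -0.3878  -0.8163  -0.1837  +0.0816  +0.5510]
  T[2,:] = [+0.0000  -0.3902  -0.7620  -0.2338  -0.4987  -0.4242]
  T[3,:] = [+0.0000  -0.0516  -0.0625  +0.1052  -0.8177  +0.0454]
  T[4,:] = [+0.0000  -0.0776  -0.1586  +0.2396  +0.9296  -0.6313]
  T[5,:] = [+0.0000  -0.4383  -0.8520  +0.0718  +0.5984  -1.0320]
|eigenvalues of T|: 1.5637, 0.4887, 0.4887, 0.3008, 0.0192, 0.0000.
spectral radius ρ = 1.5637; 1.5637 > 1 ⇒ diverges.

no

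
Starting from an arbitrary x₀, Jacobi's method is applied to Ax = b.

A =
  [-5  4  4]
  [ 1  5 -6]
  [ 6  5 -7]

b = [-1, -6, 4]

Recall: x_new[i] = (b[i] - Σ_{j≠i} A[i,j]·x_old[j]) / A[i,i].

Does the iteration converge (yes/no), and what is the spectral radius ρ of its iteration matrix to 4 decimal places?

Diagonal D = diag(-5, 5, -7); L, U strict lower/upper.
Jacobi: T = -D⁻¹(L+U), T[1,0] = -(1)/(5) = -0.2000; T[1,1] = 0.
  T[0,:] = [+0.0000 +0.8000 +0.8000]
  T[1,:] = [-0.2000 +0.0000 +1.2000]
  T[2,:] = [+0.8571 +0.7143 +0.0000]
eigenvalue magnitudes: 1.3774, 0.7172, 0.7172.
ρ = 1.3774; 1.3774 > 1: divergent.

no, ρ = 1.3774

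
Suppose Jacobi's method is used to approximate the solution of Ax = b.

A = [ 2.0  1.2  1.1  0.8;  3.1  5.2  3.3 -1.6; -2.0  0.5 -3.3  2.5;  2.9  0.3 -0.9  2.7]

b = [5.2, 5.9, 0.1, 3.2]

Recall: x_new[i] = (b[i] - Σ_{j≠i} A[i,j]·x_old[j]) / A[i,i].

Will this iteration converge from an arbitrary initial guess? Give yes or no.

Write A = D+L+U with D = diag(2, 5.2, -3.3, 2.7).
T_J = -D⁻¹(L+U): T[0,1] = -(1.2)/(2) = -0.6000; T[0,0] = 0.
  T[0,:] = [+0.0000, -0.6000, -0.5500, -0.4000]
  T[1,:] = [-0.5962, +0.0000, -0.6346, +0.3077]
  T[2,:] = [-0.6061, +0.1515, +0.0000, +0.7576]
  T[3,:] = [-1.0741, -0.1111, +0.3333, +0.0000]
|eigenvalues of T|: 1.2387, 0.8686, 0.8686, 0.3007.
ρ = 1.2387; 1.2387 > 1, so it fails to converge.

no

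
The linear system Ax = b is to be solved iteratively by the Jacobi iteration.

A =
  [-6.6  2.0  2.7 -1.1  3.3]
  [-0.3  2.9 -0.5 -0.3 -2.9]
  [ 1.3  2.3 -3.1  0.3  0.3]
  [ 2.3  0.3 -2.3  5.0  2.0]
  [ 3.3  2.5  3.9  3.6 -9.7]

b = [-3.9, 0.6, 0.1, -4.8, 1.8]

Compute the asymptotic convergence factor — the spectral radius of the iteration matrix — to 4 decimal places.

Write A = D+L+U with D = diag(-6.6, 2.9, -3.1, 5, -9.7).
Jacobi: T = -D⁻¹(L+U), T[3,1] = -(0.3)/(5) = -0.0600; T[3,3] = 0.
  T[0,:] = [+0.0000, +0.3030, +0.4091, -0.1667, +0.5000]
  T[1,:] = [+0.1034, +0.0000, +0.1724, +0.1034, +1.0000]
  T[2,:] = [+0.4194, +0.7419, +0.0000, +0.0968, +0.0968]
  T[3,:] = [-0.4600, -0.0600, +0.4600, +0.0000, -0.4000]
  T[4,:] = [+0.3402, +0.2577, +0.4021, +0.3711, +0.0000]
|λ(T)| sorted: 1.1218, 0.7754, 0.5781, 0.5781, 0.1987.
ρ(T) = max|λ| = 1.1218; 1.1218 > 1 ⇒ diverges.

1.1218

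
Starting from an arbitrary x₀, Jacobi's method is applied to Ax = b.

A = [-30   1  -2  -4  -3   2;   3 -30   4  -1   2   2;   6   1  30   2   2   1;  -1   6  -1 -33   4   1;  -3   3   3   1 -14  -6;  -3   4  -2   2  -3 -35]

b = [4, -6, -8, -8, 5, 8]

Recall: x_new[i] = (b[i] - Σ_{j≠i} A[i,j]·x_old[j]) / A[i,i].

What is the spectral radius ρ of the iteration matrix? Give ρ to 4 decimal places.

Split A = D + L + U, D = diag(-30, -30, 30, -33, -14, -35).
Jacobi T = -D⁻¹(L+U): T[1,2] = -(4)/(-30) = +0.1333; T[1,1] = 0.
  T[0,:] = [+0.0000  +0.0333  -0.0667  -0.1333  -0.1000  +0.0667]
  T[1,:] = [+0.1000  +0.0000  +0.1333  -0.0333  +0.0667  +0.0667]
  T[2,:] = [-0.2000  -0.0333  +0.0000  -0.0667  -0.0667  -0.0333]
  T[3,:] = [-0.0303  +0.1818  -0.0303  +0.0000  +0.1212  +0.0303]
  T[4,:] = [-0.2143  +0.2143  +0.2143  +0.0714  +0.0000  -0.4286]
  T[5,:] = [-0.0857  +0.1143  -0.0571  +0.0571  -0.0857  +0.0000]
|λ(T)| sorted: 0.3428, 0.2461, 0.1976, 0.1976, 0.1763, 0.1165.
spectral radius ρ = 0.3428; 0.3428 < 1, so it converges for any x₀.

0.3428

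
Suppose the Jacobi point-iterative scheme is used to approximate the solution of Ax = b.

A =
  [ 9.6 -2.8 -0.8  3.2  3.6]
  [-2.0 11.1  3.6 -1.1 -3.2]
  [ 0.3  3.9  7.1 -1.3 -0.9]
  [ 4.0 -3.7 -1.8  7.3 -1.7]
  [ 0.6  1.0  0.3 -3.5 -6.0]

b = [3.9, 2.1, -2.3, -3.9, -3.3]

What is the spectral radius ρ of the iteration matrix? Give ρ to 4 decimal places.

0.9213

Let D = diag(9.6, 11.1, 7.1, 7.3, -6); L, U the strict triangles.
Jacobi: T = -D⁻¹(L+U), T[0,3] = -(3.2)/(9.6) = -0.3333; T[0,0] = 0.
  T[0,:] = [+0.0000, +0.2917, +0.0833, -0.3333, -0.3750]
  T[1,:] = [+0.1802, +0.0000, -0.3243, +0.0991, +0.2883]
  T[2,:] = [-0.0423, -0.5493, +0.0000, +0.1831, +0.1268]
  T[3,:] = [-0.5479, +0.5068, +0.2466, +0.0000, +0.2329]
  T[4,:] = [+0.1000, +0.1667, +0.0500, -0.5833, +0.0000]
|eigenvalues of T|: 0.9213, 0.5475, 0.5475, 0.4499, 0.0882.
ρ(T) = max|λ| = 0.9213; 0.9213 < 1 ⇒ converges.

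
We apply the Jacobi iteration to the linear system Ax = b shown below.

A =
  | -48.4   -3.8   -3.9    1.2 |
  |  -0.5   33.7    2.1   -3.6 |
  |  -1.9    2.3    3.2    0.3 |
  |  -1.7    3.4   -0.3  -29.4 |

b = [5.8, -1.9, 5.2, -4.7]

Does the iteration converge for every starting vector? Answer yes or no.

yes

A = D + L + U where D = diag(-48.4, 33.7, 3.2, -29.4).
Jacobi T = -D⁻¹(L+U): T[3,2] = -(-0.3)/(-29.4) = -0.0102; T[3,3] = 0.
  T[0,:] = [+0.0000 -0.0785 -0.0806 +0.0248]
  T[1,:] = [+0.0148 +0.0000 -0.0623 +0.1068]
  T[2,:] = [+0.5938 -0.7188 +0.0000 -0.0938]
  T[3,:] = [-0.0578 +0.1156 -0.0102 +0.0000]
eigenvalue magnitudes: 0.2010, 0.1564, 0.1564, 0.0581.
ρ(T) = max|λ| = 0.2010; 0.2010 < 1, so it converges for any x₀.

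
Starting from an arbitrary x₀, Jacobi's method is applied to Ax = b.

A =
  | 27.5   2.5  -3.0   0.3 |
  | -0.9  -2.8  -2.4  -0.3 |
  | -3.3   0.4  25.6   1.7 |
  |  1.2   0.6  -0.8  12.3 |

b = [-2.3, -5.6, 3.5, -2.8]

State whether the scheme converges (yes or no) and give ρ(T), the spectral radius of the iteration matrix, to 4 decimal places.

Split A = D + L + U, D = diag(27.5, -2.8, 25.6, 12.3).
Jacobi: T = -D⁻¹(L+U), T[2,3] = -(1.7)/(25.6) = -0.0664; T[2,2] = 0.
  T[0,:] = [+0.0000  -0.0909  +0.1091  -0.0109]
  T[1,:] = [-0.3214  +0.0000  -0.8571  -0.1071]
  T[2,:] = [+0.1289  -0.0156  +0.0000  -0.0664]
  T[3,:] = [-0.0976  -0.0488  +0.0650  +0.0000]
|λ(T)| sorted: 0.2974, 0.1739, 0.0913, 0.0913.
ρ(T) = max|λ| = 0.2974; 0.2974 < 1, so it converges for any x₀.

yes, ρ = 0.2974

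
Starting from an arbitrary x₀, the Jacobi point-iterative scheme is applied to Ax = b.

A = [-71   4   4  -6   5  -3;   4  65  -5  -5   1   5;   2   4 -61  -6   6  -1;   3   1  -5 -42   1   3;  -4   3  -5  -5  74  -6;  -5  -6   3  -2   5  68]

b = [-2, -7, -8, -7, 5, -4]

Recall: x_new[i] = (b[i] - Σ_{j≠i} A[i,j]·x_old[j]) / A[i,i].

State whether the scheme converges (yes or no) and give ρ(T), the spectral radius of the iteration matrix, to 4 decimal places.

yes, ρ = 0.1806

Write A = D+L+U with D = diag(-71, 65, -61, -42, 74, 68).
Jacobi T = -D⁻¹(L+U): T[1,0] = -(4)/(65) = -0.0615; T[1,1] = 0.
  T[0,:] = [+0.0000, +0.0563, +0.0563, -0.0845, +0.0704, -0.0423]
  T[1,:] = [-0.0615, +0.0000, +0.0769, +0.0769, -0.0154, -0.0769]
  T[2,:] = [+0.0328, +0.0656, +0.0000, -0.0984, +0.0984, -0.0164]
  T[3,:] = [+0.0714, +0.0238, -0.1190, +0.0000, +0.0238, +0.0714]
  T[4,:] = [+0.0541, -0.0405, +0.0676, +0.0676, +0.0000, +0.0811]
  T[5,:] = [+0.0735, +0.0882, -0.0441, +0.0294, -0.0735, +0.0000]
eigenvalue magnitudes: 0.1806, 0.1319, 0.1266, 0.1266, 0.0563, 0.0078.
spectral radius ρ = 0.1806; 0.1806 < 1 ⇒ converges.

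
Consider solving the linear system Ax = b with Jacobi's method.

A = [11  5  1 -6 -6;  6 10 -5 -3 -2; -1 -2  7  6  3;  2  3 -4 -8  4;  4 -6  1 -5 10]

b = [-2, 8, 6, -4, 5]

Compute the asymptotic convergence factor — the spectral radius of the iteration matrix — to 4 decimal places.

1.1762

Diagonal D = diag(11, 10, 7, -8, 10); L, U strict lower/upper.
T_J = -D⁻¹(L+U): T[3,1] = -(3)/(-8) = +0.3750; T[3,3] = 0.
  T[0,:] = [+0.0000 -0.4545 -0.0909 +0.5455 +0.5455]
  T[1,:] = [-0.6000 +0.0000 +0.5000 +0.3000 +0.2000]
  T[2,:] = [+0.1429 +0.2857 +0.0000 -0.8571 -0.4286]
  T[3,:] = [+0.2500 +0.3750 -0.5000 +0.0000 +0.5000]
  T[4,:] = [-0.4000 +0.6000 -0.1000 +0.5000 +0.0000]
eigenvalue magnitudes: 1.1762, 0.9236, 0.9236, 0.3904, 0.0806.
ρ(T) = max|λ| = 1.1762; 1.1762 > 1, so it fails to converge.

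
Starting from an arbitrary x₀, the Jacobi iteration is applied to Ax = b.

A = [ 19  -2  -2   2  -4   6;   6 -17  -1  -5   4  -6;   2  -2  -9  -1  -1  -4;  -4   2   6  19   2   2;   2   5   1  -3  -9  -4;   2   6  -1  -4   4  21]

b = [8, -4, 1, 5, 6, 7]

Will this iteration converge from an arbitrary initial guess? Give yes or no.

yes

Write A = D+L+U with D = diag(19, -17, -9, 19, -9, 21).
Jacobi T = -D⁻¹(L+U): T[1,3] = -(-5)/(-17) = -0.2941; T[1,1] = 0.
  T[0,:] = [+0.0000, +0.1053, +0.1053, -0.1053, +0.2105, -0.3158]
  T[1,:] = [+0.3529, +0.0000, -0.0588, -0.2941, +0.2353, -0.3529]
  T[2,:] = [+0.2222, -0.2222, +0.0000, -0.1111, -0.1111, -0.4444]
  T[3,:] = [+0.2105, -0.1053, -0.3158, +0.0000, -0.1053, -0.1053]
  T[4,:] = [+0.2222, +0.5556, +0.1111, -0.3333, +0.0000, -0.4444]
  T[5,:] = [-0.0952, -0.2857, +0.0476, +0.1905, -0.1905, +0.0000]
|eigenvalues of T|: 0.8381, 0.4197, 0.4197, 0.1405, 0.1405, 0.1125.
ρ = 0.8381; 0.8381 < 1 ⇒ converges.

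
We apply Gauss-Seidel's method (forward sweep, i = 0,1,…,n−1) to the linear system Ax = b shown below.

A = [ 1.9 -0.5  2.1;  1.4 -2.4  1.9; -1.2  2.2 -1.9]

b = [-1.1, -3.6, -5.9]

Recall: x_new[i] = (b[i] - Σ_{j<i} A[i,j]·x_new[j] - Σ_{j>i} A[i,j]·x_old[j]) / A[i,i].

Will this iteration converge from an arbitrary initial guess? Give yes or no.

yes

Let D = diag(1.9, -2.4, -1.9); L, U the strict triangles.
T_GS = -(D+L)⁻¹U: row 0 first, T[0,2] = -(2.1)/(1.9) = -1.1053; later rows by forward substitution.
  T[0,:] = [+0.0000 +0.2632 -1.1053]
  T[1,:] = [+0.0000 +0.1535 +0.1469]
  T[2,:] = [+0.0000 +0.0115 +0.8682]
|eigenvalues of T|: 0.8706, 0.1511, 0.0000.
ρ(T) = max|λ| = 0.8706; 0.8706 < 1 ⇒ converges.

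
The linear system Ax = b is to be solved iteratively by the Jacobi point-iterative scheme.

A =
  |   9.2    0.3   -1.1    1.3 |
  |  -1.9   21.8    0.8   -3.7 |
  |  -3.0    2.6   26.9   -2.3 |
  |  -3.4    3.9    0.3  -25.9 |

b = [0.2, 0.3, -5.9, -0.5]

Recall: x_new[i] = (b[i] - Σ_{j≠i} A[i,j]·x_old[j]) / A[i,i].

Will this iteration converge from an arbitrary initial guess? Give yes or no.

yes

Let D = diag(9.2, 21.8, 26.9, -25.9); L, U the strict triangles.
Jacobi T = -D⁻¹(L+U): T[3,1] = -(3.9)/(-25.9) = +0.1506; T[3,3] = 0.
  T[0,:] = [+0.0000, -0.0326, +0.1196, -0.1413]
  T[1,:] = [+0.0872, +0.0000, -0.0367, +0.1697]
  T[2,:] = [+0.1115, -0.0967, +0.0000, +0.0855]
  T[3,:] = [-0.1313, +0.1506, +0.0116, +0.0000]
eigenvalue magnitudes: 0.2744, 0.1997, 0.0497, 0.0250.
spectral radius ρ = 0.2744; 0.2744 < 1: convergent.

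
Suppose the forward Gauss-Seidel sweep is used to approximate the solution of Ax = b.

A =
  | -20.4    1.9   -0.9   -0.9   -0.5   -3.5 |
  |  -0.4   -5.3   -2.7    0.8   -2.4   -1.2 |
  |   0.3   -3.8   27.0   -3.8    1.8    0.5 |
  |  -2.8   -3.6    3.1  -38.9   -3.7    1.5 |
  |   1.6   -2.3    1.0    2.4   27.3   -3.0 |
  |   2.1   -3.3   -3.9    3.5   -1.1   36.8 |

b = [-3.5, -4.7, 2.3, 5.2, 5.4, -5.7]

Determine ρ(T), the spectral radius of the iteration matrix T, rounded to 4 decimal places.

Write A = D+L+U with D = diag(-20.4, -5.3, 27, -38.9, 27.3, 36.8).
T_GS = -(D+L)⁻¹U: row 0 first, T[0,3] = -(-0.9)/(-20.4) = -0.0441; later rows by forward substitution.
  T[0,:] = [+0.0000, +0.0931, -0.0441, -0.0441, -0.0245, -0.1716]
  T[1,:] = [+0.0000, -0.0070, -0.5061, +0.1543, -0.4510, -0.2135]
  T[2,:] = [+0.0000, -0.0020, -0.0707, +0.1629, -0.1299, -0.0467]
  T[3,:] = [+0.0000, -0.0062, +0.0444, +0.0019, -0.0620, +0.0669]
  T[4,:] = [+0.0000, -0.0054, -0.0414, +0.0094, -0.0264, +0.0978]
  T[5,:] = [+0.0000, -0.0057, -0.0558, +0.0337, -0.0477, -0.0177]
|λ(T)| sorted: 0.1687, 0.0907, 0.0711, 0.0711, 0.0515, 0.0000.
ρ(T) = max|λ| = 0.1687; 0.1687 < 1 ⇒ converges.

0.1687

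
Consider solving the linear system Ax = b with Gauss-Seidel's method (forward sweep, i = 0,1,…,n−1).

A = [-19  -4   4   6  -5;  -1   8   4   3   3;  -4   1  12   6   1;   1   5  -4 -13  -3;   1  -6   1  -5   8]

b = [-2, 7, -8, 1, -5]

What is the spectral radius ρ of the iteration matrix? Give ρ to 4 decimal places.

0.8286

Write A = D+L+U with D = diag(-19, 8, 12, -13, 8).
GS T = -(D+L)⁻¹U: row 0 first, T[0,4] = -(-5)/(-19) = -0.2632; later rows by forward substitution.
  T[0,:] = [+0.0000  -0.2105  +0.2105  +0.3158  -0.2632]
  T[1,:] = [+0.0000  -0.0263  -0.4737  -0.3355  -0.4079]
  T[2,:] = [+0.0000  -0.0680  +0.1096  -0.3668  -0.1371]
  T[3,:] = [+0.0000  -0.0054  -0.1997  +0.0081  -0.3657]
  T[4,:] = [+0.0000  +0.0117  -0.5201  -0.2402  -0.4845]
|λ(T)| sorted: 0.8286, 0.2563, 0.2563, 0.0279, 0.0000.
ρ = 0.8286; 0.8286 < 1, so it converges for any x₀.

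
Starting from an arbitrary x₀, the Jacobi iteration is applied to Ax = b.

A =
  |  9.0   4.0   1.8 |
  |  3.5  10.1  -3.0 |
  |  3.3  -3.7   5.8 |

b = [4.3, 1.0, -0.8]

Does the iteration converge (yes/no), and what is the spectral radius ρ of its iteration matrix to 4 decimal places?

yes, ρ = 0.7811

Write A = D+L+U with D = diag(9, 10.1, 5.8).
Jacobi T = -D⁻¹(L+U): T[1,2] = -(-3)/(10.1) = +0.2970; T[1,1] = 0.
  T[0,:] = [+0.0000  -0.4444  -0.2000]
  T[1,:] = [-0.3465  +0.0000  +0.2970]
  T[2,:] = [-0.5690  +0.6379  +0.0000]
moduli |λ_i(T)| = 0.7811, 0.3909, 0.3909.
ρ = 0.7811; 0.7811 < 1, so it converges for any x₀.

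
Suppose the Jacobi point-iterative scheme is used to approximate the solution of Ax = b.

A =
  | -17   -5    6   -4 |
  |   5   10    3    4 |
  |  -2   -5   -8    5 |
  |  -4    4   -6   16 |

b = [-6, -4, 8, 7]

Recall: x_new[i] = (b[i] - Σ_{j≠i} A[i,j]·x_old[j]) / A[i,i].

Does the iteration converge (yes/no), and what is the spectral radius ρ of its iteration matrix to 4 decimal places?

Write A = D+L+U with D = diag(-17, 10, -8, 16).
Jacobi T = -D⁻¹(L+U): T[2,1] = -(-5)/(-8) = -0.6250; T[2,2] = 0.
  T[0,:] = [+0.0000 -0.2941 +0.3529 -0.2353]
  T[1,:] = [-0.5000 +0.0000 -0.3000 -0.4000]
  T[2,:] = [-0.2500 -0.6250 +0.0000 +0.6250]
  T[3,:] = [+0.2500 -0.2500 +0.3750 +0.0000]
|roots of det(T-λI)|: 0.9313, 0.5472, 0.5472, 0.0524.
spectral radius ρ = 0.9313; 0.9313 < 1 ⇒ converges.

yes, ρ = 0.9313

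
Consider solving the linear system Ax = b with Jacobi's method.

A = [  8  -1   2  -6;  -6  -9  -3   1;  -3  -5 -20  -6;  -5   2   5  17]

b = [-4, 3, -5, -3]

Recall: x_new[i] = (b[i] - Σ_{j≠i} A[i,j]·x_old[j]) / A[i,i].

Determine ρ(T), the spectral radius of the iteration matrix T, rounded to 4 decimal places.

Diagonal D = diag(8, -9, -20, 17); L, U strict lower/upper.
T_J = -D⁻¹(L+U): T[2,1] = -(-5)/(-20) = -0.2500; T[2,2] = 0.
  T[0,:] = [+0.0000 +0.1250 -0.2500 +0.7500]
  T[1,:] = [-0.6667 +0.0000 -0.3333 +0.1111]
  T[2,:] = [-0.1500 -0.2500 +0.0000 -0.3000]
  T[3,:] = [+0.2941 -0.1176 -0.2941 +0.0000]
eigenvalue magnitudes: 0.5955, 0.4999, 0.4999, 0.2655.
ρ = 0.5955; 0.5955 < 1: convergent.

0.5955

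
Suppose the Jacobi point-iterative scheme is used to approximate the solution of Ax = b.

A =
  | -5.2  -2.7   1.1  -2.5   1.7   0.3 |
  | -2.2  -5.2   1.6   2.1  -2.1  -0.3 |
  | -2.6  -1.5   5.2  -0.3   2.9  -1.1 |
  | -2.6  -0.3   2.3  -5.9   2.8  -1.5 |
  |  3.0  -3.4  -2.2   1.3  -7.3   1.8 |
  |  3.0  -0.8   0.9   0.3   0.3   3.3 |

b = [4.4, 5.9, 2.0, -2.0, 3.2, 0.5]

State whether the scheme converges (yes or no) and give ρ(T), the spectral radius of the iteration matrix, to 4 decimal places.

no, ρ = 1.1249

A = D + L + U where D = diag(-5.2, -5.2, 5.2, -5.9, -7.3, 3.3).
T_J = -D⁻¹(L+U): T[0,1] = -(-2.7)/(-5.2) = -0.5192; T[0,0] = 0.
  T[0,:] = [+0.0000, -0.5192, +0.2115, -0.4808, +0.3269, +0.0577]
  T[1,:] = [-0.4231, +0.0000, +0.3077, +0.4038, -0.4038, -0.0577]
  T[2,:] = [+0.5000, +0.2885, +0.0000, +0.0577, -0.5577, +0.2115]
  T[3,:] = [-0.4407, -0.0508, +0.3898, +0.0000, +0.4746, -0.2542]
  T[4,:] = [+0.4110, -0.4658, -0.3014, +0.1781, +0.0000, +0.2466]
  T[5,:] = [-0.9091, +0.2424, -0.2727, -0.0909, -0.0909, +0.0000]
|roots of det(T-λI)|: 1.1249, 0.8178, 0.5334, 0.5326, 0.5326, 0.1422.
ρ = 1.1249; 1.1249 > 1, so it fails to converge.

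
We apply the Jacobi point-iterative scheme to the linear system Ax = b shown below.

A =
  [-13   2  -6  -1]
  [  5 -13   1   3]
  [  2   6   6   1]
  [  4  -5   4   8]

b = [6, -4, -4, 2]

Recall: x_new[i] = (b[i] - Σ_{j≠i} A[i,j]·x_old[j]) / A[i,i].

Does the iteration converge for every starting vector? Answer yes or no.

yes

Let D = diag(-13, -13, 6, 8); L, U the strict triangles.
T_J = -D⁻¹(L+U): T[0,3] = -(-1)/(-13) = -0.0769; T[0,0] = 0.
  T[0,:] = [+0.0000, +0.1538, -0.4615, -0.0769]
  T[1,:] = [+0.3846, +0.0000, +0.0769, +0.2308]
  T[2,:] = [-0.3333, -1.0000, +0.0000, -0.1667]
  T[3,:] = [-0.5000, +0.6250, -0.5000, +0.0000]
|λ(T)| sorted: 0.7374, 0.6114, 0.6114, 0.2379.
ρ = 0.7374; 0.7374 < 1 ⇒ converges.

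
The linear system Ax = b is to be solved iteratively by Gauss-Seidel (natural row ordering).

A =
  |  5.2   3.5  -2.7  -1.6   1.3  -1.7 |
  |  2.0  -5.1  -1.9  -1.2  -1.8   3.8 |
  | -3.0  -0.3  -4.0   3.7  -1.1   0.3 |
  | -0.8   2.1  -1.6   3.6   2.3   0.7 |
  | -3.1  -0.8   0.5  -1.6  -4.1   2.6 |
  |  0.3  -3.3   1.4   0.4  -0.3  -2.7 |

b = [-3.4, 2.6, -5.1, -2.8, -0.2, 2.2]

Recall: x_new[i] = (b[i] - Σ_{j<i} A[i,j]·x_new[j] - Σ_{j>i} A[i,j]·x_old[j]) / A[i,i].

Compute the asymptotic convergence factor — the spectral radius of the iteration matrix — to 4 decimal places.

1.2425

Write A = D+L+U with D = diag(5.2, -5.1, -4, 3.6, -4.1, -2.7).
Gauss-Seidel: T = -(D+L)⁻¹U, row 0 first, T[0,1] = -(3.5)/(5.2) = -0.6731; later rows by forward substitution.
  T[0,:] = [+0.0000  -0.6731  +0.5192  +0.3077  -0.2500  +0.3269]
  T[1,:] = [+0.0000  -0.2640  -0.1689  -0.1146  -0.4510  +0.8733]
  T[2,:] = [+0.0000  +0.5246  -0.3768  +0.7028  -0.0537  -0.2357]
  T[3,:] = [+0.0000  +0.2376  +0.0465  +0.4476  -0.4552  -0.7360]
  T[4,:] = [+0.0000  +0.5317  -0.4237  -0.2992  +0.4481  +0.4750]
  T[5,:] = [+0.0000  +0.4960  +0.1228  +0.6383  +0.3784  -1.3151]
|eigenvalues of T|: 1.2425, 0.7709, 0.4054, 0.4054, 0.0663, 0.0000.
ρ = 1.2425; 1.2425 > 1 ⇒ diverges.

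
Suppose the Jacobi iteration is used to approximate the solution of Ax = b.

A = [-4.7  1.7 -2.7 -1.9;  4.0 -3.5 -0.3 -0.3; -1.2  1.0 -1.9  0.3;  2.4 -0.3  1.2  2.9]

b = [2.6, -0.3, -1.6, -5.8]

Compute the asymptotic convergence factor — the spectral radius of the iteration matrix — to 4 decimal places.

Split A = D + L + U, D = diag(-4.7, -3.5, -1.9, 2.9).
Jacobi: T = -D⁻¹(L+U), T[0,1] = -(1.7)/(-4.7) = +0.3617; T[0,0] = 0.
  T[0,:] = [+0.0000, +0.3617, -0.5745, -0.4043]
  T[1,:] = [+1.1429, +0.0000, -0.0857, -0.0857]
  T[2,:] = [-0.6316, +0.5263, +0.0000, +0.1579]
  T[3,:] = [-0.8276, +0.1034, -0.4138, +0.0000]
|eigenvalues of T|: 1.1736, 0.8451, 0.3291, 0.3291.
ρ(T) = max|λ| = 1.1736; 1.1736 > 1: divergent.

1.1736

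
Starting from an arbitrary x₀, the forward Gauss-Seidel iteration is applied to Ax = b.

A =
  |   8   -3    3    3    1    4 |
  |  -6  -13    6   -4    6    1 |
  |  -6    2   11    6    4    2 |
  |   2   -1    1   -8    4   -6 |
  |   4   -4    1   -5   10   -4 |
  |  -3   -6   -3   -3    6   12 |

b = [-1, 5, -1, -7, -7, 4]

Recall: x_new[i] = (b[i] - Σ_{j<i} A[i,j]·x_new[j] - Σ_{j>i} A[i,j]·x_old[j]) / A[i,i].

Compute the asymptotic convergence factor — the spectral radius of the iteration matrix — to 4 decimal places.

1.2852

Diagonal D = diag(8, -13, 11, -8, 10, 12); L, U strict lower/upper.
T_GS = -(D+L)⁻¹U: row 0 first, T[0,5] = -(4)/(8) = -0.5000; later rows by forward substitution.
  T[0,:] = [+0.0000, +0.3750, -0.3750, -0.3750, -0.1250, -0.5000]
  T[1,:] = [+0.0000, -0.1731, +0.6346, -0.1346, +0.5192, +0.3077]
  T[2,:] = [+0.0000, +0.2360, -0.3199, -0.7255, -0.5262, -0.5105]
  T[3,:] = [+0.0000, +0.1449, -0.2131, -0.1676, +0.3381, -0.9773]
  T[4,:] = [+0.0000, -0.1704, +0.3293, +0.0849, +0.4793, +0.2855]
  T[5,:] = [+0.0000, +0.1876, -0.0743, -0.4268, -0.0583, -0.4858]
|eigenvalues of T|: 1.2852, 0.3650, 0.3650, 0.1660, 0.1660, 0.0000.
spectral radius ρ = 1.2852; 1.2852 > 1, so it fails to converge.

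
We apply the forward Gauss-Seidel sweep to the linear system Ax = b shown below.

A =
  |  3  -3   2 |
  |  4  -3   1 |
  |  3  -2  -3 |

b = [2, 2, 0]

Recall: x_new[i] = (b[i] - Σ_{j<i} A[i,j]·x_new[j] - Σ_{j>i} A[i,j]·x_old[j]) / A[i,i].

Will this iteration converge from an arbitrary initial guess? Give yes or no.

no

A = D + L + U where D = diag(3, -3, -3).
Gauss-Seidel: T = -(D+L)⁻¹U, row 0 first, T[0,2] = -(2)/(3) = -0.6667; later rows by forward substitution.
  T[0,:] = [+0.0000  +1.0000  -0.6667]
  T[1,:] = [+0.0000  +1.3333  -0.5556]
  T[2,:] = [+0.0000  +0.1111  -0.2963]
eigenvalue magnitudes: 1.2945, 0.2575, 0.0000.
ρ(T) = max|λ| = 1.2945; 1.2945 > 1: divergent.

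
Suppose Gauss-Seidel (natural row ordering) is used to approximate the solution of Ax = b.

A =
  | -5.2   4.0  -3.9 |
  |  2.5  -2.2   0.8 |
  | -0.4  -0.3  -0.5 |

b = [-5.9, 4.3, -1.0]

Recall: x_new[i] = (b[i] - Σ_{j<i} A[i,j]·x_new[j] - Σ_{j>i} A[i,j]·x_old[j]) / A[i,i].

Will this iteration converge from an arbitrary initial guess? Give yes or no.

Diagonal D = diag(-5.2, -2.2, -0.5); L, U strict lower/upper.
Gauss-Seidel: T = -(D+L)⁻¹U, row 0 first, T[0,1] = -(4)/(-5.2) = +0.7692; later rows by forward substitution.
  T[0,:] = [+0.0000 +0.7692 -0.7500]
  T[1,:] = [+0.0000 +0.8741 -0.4886]
  T[2,:] = [+0.0000 -1.1399 +0.8932]
moduli |λ_i(T)| = 1.6300, 0.1373, 0.0000.
ρ = 1.6300; 1.6300 > 1 ⇒ diverges.

no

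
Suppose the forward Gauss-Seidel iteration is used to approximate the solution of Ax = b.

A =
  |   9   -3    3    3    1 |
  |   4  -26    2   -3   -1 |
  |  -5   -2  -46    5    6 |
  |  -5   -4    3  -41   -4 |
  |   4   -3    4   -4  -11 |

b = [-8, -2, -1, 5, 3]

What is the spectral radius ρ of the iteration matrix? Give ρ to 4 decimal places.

0.1856

Let D = diag(9, -26, -46, -41, -11); L, U the strict triangles.
Gauss-Seidel: T = -(D+L)⁻¹U, row 0 first, T[0,1] = -(-3)/(9) = +0.3333; later rows by forward substitution.
  T[0,:] = [+0.0000  +0.3333  -0.3333  -0.3333  -0.1111]
  T[1,:] = [+0.0000  +0.0513  +0.0256  -0.1667  -0.0556]
  T[2,:] = [+0.0000  -0.0385  +0.0351  +0.1522  +0.1449]
  T[3,:] = [+0.0000  -0.0485  +0.0407  +0.0680  -0.0680]
  T[4,:] = [+0.0000  +0.1109  -0.1302  -0.0452  +0.0522]
|roots of det(T-λI)|: 0.1856, 0.1436, 0.1436, 0.0258, 0.0000.
spectral radius ρ = 0.1856; 0.1856 < 1, so it converges for any x₀.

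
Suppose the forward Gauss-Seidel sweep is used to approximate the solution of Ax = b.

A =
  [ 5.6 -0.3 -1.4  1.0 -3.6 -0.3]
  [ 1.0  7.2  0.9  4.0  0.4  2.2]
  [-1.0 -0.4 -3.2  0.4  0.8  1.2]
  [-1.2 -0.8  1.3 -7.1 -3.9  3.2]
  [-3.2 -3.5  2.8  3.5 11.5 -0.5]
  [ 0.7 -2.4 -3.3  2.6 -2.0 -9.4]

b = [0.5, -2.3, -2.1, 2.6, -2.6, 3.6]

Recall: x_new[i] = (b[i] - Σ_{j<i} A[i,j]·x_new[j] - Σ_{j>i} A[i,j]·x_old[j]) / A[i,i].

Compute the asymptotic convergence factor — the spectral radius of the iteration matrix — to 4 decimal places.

0.8631

Split A = D + L + U, D = diag(5.6, 7.2, -3.2, -7.1, 11.5, -9.4).
GS T = -(D+L)⁻¹U: row 0 first, T[0,5] = -(-0.3)/(5.6) = +0.0536; later rows by forward substitution.
  T[0,:] = [+0.0000, +0.0536, +0.2500, -0.1786, +0.6429, +0.0536]
  T[1,:] = [+0.0000, -0.0074, -0.1597, -0.5308, -0.1448, -0.3130]
  T[2,:] = [+0.0000, -0.0158, -0.0582, +0.2471, +0.0672, +0.3974]
  T[3,:] = [+0.0000, -0.0111, -0.0349, +0.1352, -0.6293, +0.5497]
  T[4,:] = [+0.0000, +0.0199, +0.0457, -0.3126, +0.3100, -0.3009]
  T[5,:] = [+0.0000, +0.0041, +0.0604, +0.1394, -0.1788, +0.1605]
|eigenvalues of T|: 0.8631, 0.2171, 0.2171, 0.1030, 0.0004, 0.0000.
spectral radius ρ = 0.8631; 0.8631 < 1: convergent.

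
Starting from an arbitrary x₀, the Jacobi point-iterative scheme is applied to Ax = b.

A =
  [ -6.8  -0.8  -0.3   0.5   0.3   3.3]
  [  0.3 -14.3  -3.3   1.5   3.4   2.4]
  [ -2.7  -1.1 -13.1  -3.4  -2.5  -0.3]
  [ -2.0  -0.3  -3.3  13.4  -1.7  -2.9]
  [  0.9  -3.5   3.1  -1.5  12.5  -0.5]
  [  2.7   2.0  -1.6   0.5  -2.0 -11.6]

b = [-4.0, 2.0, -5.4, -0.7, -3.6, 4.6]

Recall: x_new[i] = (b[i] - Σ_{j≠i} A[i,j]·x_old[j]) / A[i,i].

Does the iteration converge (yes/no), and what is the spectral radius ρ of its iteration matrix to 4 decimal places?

Diagonal D = diag(-6.8, -14.3, -13.1, 13.4, 12.5, -11.6); L, U strict lower/upper.
Jacobi T = -D⁻¹(L+U): T[4,1] = -(-3.5)/(12.5) = +0.2800; T[4,4] = 0.
  T[0,:] = [+0.0000  -0.1176  -0.0441  +0.0735  +0.0441  +0.4853]
  T[1,:] = [+0.0210  +0.0000  -0.2308  +0.1049  +0.2378  +0.1678]
  T[2,:] = [-0.2061  -0.0840  +0.0000  -0.2595  -0.1908  -0.0229]
  T[3,:] = [+0.1493  +0.0224  +0.2463  +0.0000  +0.1269  +0.2164]
  T[4,:] = [-0.0720  +0.2800  -0.2480  +0.1200  +0.0000  +0.0400]
  T[5,:] = [+0.2328  +0.1724  -0.1379  +0.0431  -0.1724  +0.0000]
moduli |λ_i(T)| = 0.5004, 0.3468, 0.3269, 0.3269, 0.2323, 0.2323.
ρ = 0.5004; 0.5004 < 1 ⇒ converges.

yes, ρ = 0.5004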